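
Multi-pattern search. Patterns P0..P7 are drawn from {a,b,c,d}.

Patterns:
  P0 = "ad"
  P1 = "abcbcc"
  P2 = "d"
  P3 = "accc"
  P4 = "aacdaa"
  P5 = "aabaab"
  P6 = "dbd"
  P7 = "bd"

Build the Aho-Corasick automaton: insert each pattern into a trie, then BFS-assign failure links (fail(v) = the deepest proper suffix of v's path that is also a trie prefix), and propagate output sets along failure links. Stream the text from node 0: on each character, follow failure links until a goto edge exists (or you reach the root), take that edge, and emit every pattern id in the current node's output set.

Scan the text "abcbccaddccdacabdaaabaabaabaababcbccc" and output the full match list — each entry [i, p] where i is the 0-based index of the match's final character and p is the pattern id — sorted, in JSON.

Construct AC machine:
Trie (insert patterns):
  0='ε' goto a→1 b→23 d→8
  1='a' goto a→12 b→3 c→9 d→2
  2='ad' goto ·  [P0 ends]
  3='ab' goto c→4
  4='abc' goto b→5
  5='abcb' goto c→6
  6='abcbc' goto c→7
  7='abcbcc' goto ·  [P1 ends]
  8='d' goto b→21  [P2 ends]
  9='ac' goto c→10
  10='acc' goto c→11
  11='accc' goto ·  [P3 ends]
  12='aa' goto b→17 c→13
  13='aac' goto d→14
  14='aacd' goto a→15
  15='aacda' goto a→16
  16='aacdaa' goto ·  [P4 ends]
  17='aab' goto a→18
  18='aaba' goto a→19
  19='aabaa' goto b→20
  20='aabaab' goto ·  [P5 ends]
  21='db' goto d→22
  22='dbd' goto ·  [P6 ends]
  23='b' goto d→24
  24='bd' goto ·  [P7 ends]

Failure links (BFS by depth):
  fail(1) 'a': from fail(0)=0 chase 'a': 0 ⇒ 0;  out=∅∪out(0)=∅
  fail(8) 'd': from fail(0)=0 chase 'd': 0 ⇒ 0;  out={2}∪out(0)={2}
  fail(23) 'b': from fail(0)=0 chase 'b': 0 ⇒ 0;  out=∅∪out(0)=∅
  fail(2) 'ad': from fail(1)=0 chase 'd': 0 ⇒ 8;  out={0}∪out(8)={0,2}
  fail(3) 'ab': from fail(1)=0 chase 'b': 0 ⇒ 23;  out=∅∪out(23)=∅
  fail(9) 'ac': from fail(1)=0 chase 'c': 0 ⇒ 0;  out=∅∪out(0)=∅
  fail(12) 'aa': from fail(1)=0 chase 'a': 0 ⇒ 1;  out=∅∪out(1)=∅
  fail(21) 'db': from fail(8)=0 chase 'b': 0 ⇒ 23;  out=∅∪out(23)=∅
  fail(24) 'bd': from fail(23)=0 chase 'd': 0 ⇒ 8;  out={7}∪out(8)={2,7}
  fail(4) 'abc': from fail(3)=23 chase 'c': 23→0 ⇒ 0;  out=∅∪out(0)=∅
  fail(10) 'acc': from fail(9)=0 chase 'c': 0 ⇒ 0;  out=∅∪out(0)=∅
  fail(13) 'aac': from fail(12)=1 chase 'c': 1 ⇒ 9;  out=∅∪out(9)=∅
  fail(17) 'aab': from fail(12)=1 chase 'b': 1 ⇒ 3;  out=∅∪out(3)=∅
  fail(22) 'dbd': from fail(21)=23 chase 'd': 23 ⇒ 24;  out={6}∪out(24)={2,6,7}
  fail(5) 'abcb': from fail(4)=0 chase 'b': 0 ⇒ 23;  out=∅∪out(23)=∅
  fail(11) 'accc': from fail(10)=0 chase 'c': 0 ⇒ 0;  out={3}∪out(0)={3}
  fail(14) 'aacd': from fail(13)=9 chase 'd': 9→0 ⇒ 8;  out=∅∪out(8)={2}
  fail(18) 'aaba': from fail(17)=3 chase 'a': 3→23→0 ⇒ 1;  out=∅∪out(1)=∅
  fail(6) 'abcbc': from fail(5)=23 chase 'c': 23→0 ⇒ 0;  out=∅∪out(0)=∅
  fail(15) 'aacda': from fail(14)=8 chase 'a': 8→0 ⇒ 1;  out=∅∪out(1)=∅
  fail(19) 'aabaa': from fail(18)=1 chase 'a': 1 ⇒ 12;  out=∅∪out(12)=∅
  fail(7) 'abcbcc': from fail(6)=0 chase 'c': 0 ⇒ 0;  out={1}∪out(0)={1}
  fail(16) 'aacdaa': from fail(15)=1 chase 'a': 1 ⇒ 12;  out={4}∪out(12)={4}
  fail(20) 'aabaab': from fail(19)=12 chase 'b': 12 ⇒ 17;  out={5}∪out(17)={5}

Run:
[0] read 'a'  n0⇒n1
[1] read 'b'  n1⇒n3
[2] read 'c'  n3⇒n4
[3] read 'b'  n4⇒n5
[4] read 'c'  n5⇒n6
[5] read 'c'  n6⇒n7  → match P1@[0:5]
[6] read 'a'  n7⇒n1 (fail-walked)
[7] read 'd'  n1⇒n2  → match P0@[6:7],P2@[7:7]
[8] read 'd'  n2⇒n8 (fail-walked)  → match P2@[8:8]
[9] read 'c'  n8⇒n0 (fail-walked)
[10] read 'c'  n0⇒n0
[11] read 'd'  n0⇒n8  → match P2@[11:11]
[12] read 'a'  n8⇒n1 (fail-walked)
[13] read 'c'  n1⇒n9
[14] read 'a'  n9⇒n1 (fail-walked)
[15] read 'b'  n1⇒n3
[16] read 'd'  n3⇒n24 (fail-walked)  → match P2@[16:16],P7@[15:16]
[17] read 'a'  n24⇒n1 (fail-walked)
[18] read 'a'  n1⇒n12
[19] read 'a'  n12⇒n12 (fail-walked)
[20] read 'b'  n12⇒n17
[21] read 'a'  n17⇒n18
[22] read 'a'  n18⇒n19
[23] read 'b'  n19⇒n20  → match P5@[18:23]
[24] read 'a'  n20⇒n18 (fail-walked)
[25] read 'a'  n18⇒n19
[26] read 'b'  n19⇒n20  → match P5@[21:26]
[27] read 'a'  n20⇒n18 (fail-walked)
[28] read 'a'  n18⇒n19
[29] read 'b'  n19⇒n20  → match P5@[24:29]
[30] read 'a'  n20⇒n18 (fail-walked)
[31] read 'b'  n18⇒n3 (fail-walked)
[32] read 'c'  n3⇒n4
[33] read 'b'  n4⇒n5
[34] read 'c'  n5⇒n6
[35] read 'c'  n6⇒n7  → match P1@[30:35]
[36] read 'c'  n7⇒n0 (fail-walked)

All matches (sorted): [[5,1],[7,0],[7,2],[8,2],[11,2],[16,2],[16,7],[23,5],[26,5],[29,5],[35,1]]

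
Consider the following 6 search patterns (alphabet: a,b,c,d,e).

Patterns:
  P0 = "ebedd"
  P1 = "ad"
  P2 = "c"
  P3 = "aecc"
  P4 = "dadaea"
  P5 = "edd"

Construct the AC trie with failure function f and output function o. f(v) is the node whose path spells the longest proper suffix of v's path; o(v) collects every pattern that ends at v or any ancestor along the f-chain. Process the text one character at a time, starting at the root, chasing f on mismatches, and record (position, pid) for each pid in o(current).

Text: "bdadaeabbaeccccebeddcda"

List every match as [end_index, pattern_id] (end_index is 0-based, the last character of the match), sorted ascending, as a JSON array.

Construct AC machine:
Trie nodes:
  0='ε' goto a→6 c→8 d→12 e→1
  1='e' goto b→2 d→18
  2='eb' goto e→3
  3='ebe' goto d→4
  4='ebed' goto d→5
  5='ebedd' goto ·  [P0 ends]
  6='a' goto d→7 e→9
  7='ad' goto ·  [P1 ends]
  8='c' goto ·  [P2 ends]
  9='ae' goto c→10
  10='aec' goto c→11
  11='aecc' goto ·  [P3 ends]
  12='d' goto a→13
  13='da' goto d→14
  14='dad' goto a→15
  15='dada' goto e→16
  16='dadae' goto a→17
  17='dadaea' goto ·  [P4 ends]
  18='ed' goto d→19
  19='edd' goto ·  [P5 ends]

BFS fail/out derivation:
  fail(1) 'e': from fail(0)=0 chase 'e': 0 ⇒ 0;  out=∅∪out(0)=∅
  fail(6) 'a': from fail(0)=0 chase 'a': 0 ⇒ 0;  out=∅∪out(0)=∅
  fail(8) 'c': from fail(0)=0 chase 'c': 0 ⇒ 0;  out={2}∪out(0)={2}
  fail(12) 'd': from fail(0)=0 chase 'd': 0 ⇒ 0;  out=∅∪out(0)=∅
  fail(2) 'eb': from fail(1)=0 chase 'b': 0 ⇒ 0;  out=∅∪out(0)=∅
  fail(7) 'ad': from fail(6)=0 chase 'd': 0 ⇒ 12;  out={1}∪out(12)={1}
  fail(9) 'ae': from fail(6)=0 chase 'e': 0 ⇒ 1;  out=∅∪out(1)=∅
  fail(13) 'da': from fail(12)=0 chase 'a': 0 ⇒ 6;  out=∅∪out(6)=∅
  fail(18) 'ed': from fail(1)=0 chase 'd': 0 ⇒ 12;  out=∅∪out(12)=∅
  fail(3) 'ebe': from fail(2)=0 chase 'e': 0 ⇒ 1;  out=∅∪out(1)=∅
  fail(10) 'aec': from fail(9)=1 chase 'c': 1→0 ⇒ 8;  out=∅∪out(8)={2}
  fail(14) 'dad': from fail(13)=6 chase 'd': 6 ⇒ 7;  out=∅∪out(7)={1}
  fail(19) 'edd': from fail(18)=12 chase 'd': 12→0 ⇒ 12;  out={5}∪out(12)={5}
  fail(4) 'ebed': from fail(3)=1 chase 'd': 1 ⇒ 18;  out=∅∪out(18)=∅
  fail(11) 'aecc': from fail(10)=8 chase 'c': 8→0 ⇒ 8;  out={3}∪out(8)={2,3}
  fail(15) 'dada': from fail(14)=7 chase 'a': 7→12 ⇒ 13;  out=∅∪out(13)=∅
  fail(5) 'ebedd': from fail(4)=18 chase 'd': 18 ⇒ 19;  out={0}∪out(19)={0,5}
  fail(16) 'dadae': from fail(15)=13 chase 'e': 13→6 ⇒ 9;  out=∅∪out(9)=∅
  fail(17) 'dadaea': from fail(16)=9 chase 'a': 9→1→0 ⇒ 6;  out={4}∪out(6)={4}

Run:
i=0 'b': node 0→0
i=1 'd': node 0→12
i=2 'a': node 12→13
i=3 'd': node 13→14  → match P1@[2:3]
i=4 'a': node 14→15
i=5 'e': node 15→16
i=6 'a': node 16→17  → match P4@[1:6]
i=7 'b': node 17→0 ·f
i=8 'b': node 0→0
i=9 'a': node 0→6
i=10 'e': node 6→9
i=11 'c': node 9→10  → match P2@[11:11]
i=12 'c': node 10→11  → match P2@[12:12],P3@[9:12]
i=13 'c': node 11→8 ·f  → match P2@[13:13]
i=14 'c': node 8→8 ·f  → match P2@[14:14]
i=15 'e': node 8→1 ·f
i=16 'b': node 1→2
i=17 'e': node 2→3
i=18 'd': node 3→4
i=19 'd': node 4→5  → match P0@[15:19],P5@[17:19]
i=20 'c': node 5→8 ·f  → match P2@[20:20]
i=21 'd': node 8→12 ·f
i=22 'a': node 12→13

Matches: [[3,1],[6,4],[11,2],[12,2],[12,3],[13,2],[14,2],[19,0],[19,5],[20,2]]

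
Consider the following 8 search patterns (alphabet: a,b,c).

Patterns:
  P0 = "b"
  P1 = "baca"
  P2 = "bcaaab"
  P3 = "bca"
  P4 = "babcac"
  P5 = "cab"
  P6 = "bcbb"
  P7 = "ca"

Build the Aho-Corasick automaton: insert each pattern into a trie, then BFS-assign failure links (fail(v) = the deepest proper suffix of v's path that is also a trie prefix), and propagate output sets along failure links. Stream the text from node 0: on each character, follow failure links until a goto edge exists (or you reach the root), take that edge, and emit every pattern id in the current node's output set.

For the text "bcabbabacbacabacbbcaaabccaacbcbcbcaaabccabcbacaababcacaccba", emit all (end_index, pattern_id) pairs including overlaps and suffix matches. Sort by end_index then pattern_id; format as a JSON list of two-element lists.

Build automaton:
Trie (insert patterns):
  0='ε' goto b→1 c→14
  1='b' goto a→2 c→5  [P0 ends]
  2='ba' goto b→10 c→3
  3='bac' goto a→4
  4='baca' goto ·  [P1 ends]
  5='bc' goto a→6 b→17
  6='bca' goto a→7  [P3 ends]
  7='bcaa' goto a→8
  8='bcaaa' goto b→9
  9='bcaaab' goto ·  [P2 ends]
  10='bab' goto c→11
  11='babc' goto a→12
  12='babca' goto c→13
  13='babcac' goto ·  [P4 ends]
  14='c' goto a→15
  15='ca' goto b→16  [P7 ends]
  16='cab' goto ·  [P5 ends]
  17='bcb' goto b→18
  18='bcbb' goto ·  [P6 ends]

BFS fail/out derivation:
  fail(1) 'b': from fail(0)=0 chase 'b': 0 ⇒ 0;  out={0}∪out(0)={0}
  fail(14) 'c': from fail(0)=0 chase 'c': 0 ⇒ 0;  out=∅∪out(0)=∅
  fail(2) 'ba': from fail(1)=0 chase 'a': 0 ⇒ 0;  out=∅∪out(0)=∅
  fail(5) 'bc': from fail(1)=0 chase 'c': 0 ⇒ 14;  out=∅∪out(14)=∅
  fail(15) 'ca': from fail(14)=0 chase 'a': 0 ⇒ 0;  out={7}∪out(0)={7}
  fail(3) 'bac': from fail(2)=0 chase 'c': 0 ⇒ 14;  out=∅∪out(14)=∅
  fail(6) 'bca': from fail(5)=14 chase 'a': 14 ⇒ 15;  out={3}∪out(15)={3,7}
  fail(10) 'bab': from fail(2)=0 chase 'b': 0 ⇒ 1;  out=∅∪out(1)={0}
  fail(16) 'cab': from fail(15)=0 chase 'b': 0 ⇒ 1;  out={5}∪out(1)={0,5}
  fail(17) 'bcb': from fail(5)=14 chase 'b': 14→0 ⇒ 1;  out=∅∪out(1)={0}
  fail(4) 'baca': from fail(3)=14 chase 'a': 14 ⇒ 15;  out={1}∪out(15)={1,7}
  fail(7) 'bcaa': from fail(6)=15 chase 'a': 15→0 ⇒ 0;  out=∅∪out(0)=∅
  fail(11) 'babc': from fail(10)=1 chase 'c': 1 ⇒ 5;  out=∅∪out(5)=∅
  fail(18) 'bcbb': from fail(17)=1 chase 'b': 1→0 ⇒ 1;  out={6}∪out(1)={0,6}
  fail(8) 'bcaaa': from fail(7)=0 chase 'a': 0 ⇒ 0;  out=∅∪out(0)=∅
  fail(12) 'babca': from fail(11)=5 chase 'a': 5 ⇒ 6;  out=∅∪out(6)={3,7}
  fail(9) 'bcaaab': from fail(8)=0 chase 'b': 0 ⇒ 1;  out={2}∪out(1)={0,2}
  fail(13) 'babcac': from fail(12)=6 chase 'c': 6→15→0 ⇒ 14;  out={4}∪out(14)={4}

Run:
i=0 'b': node 0→1  ** P0@[0:0]
i=1 'c': node 1→5
i=2 'a': node 5→6  ** P3@[0:2],P7@[1:2]
i=3 'b': node 6→16 ·f  ** P0@[3:3],P5@[1:3]
i=4 'b': node 16→1 ·f  ** P0@[4:4]
i=5 'a': node 1→2
i=6 'b': node 2→10  ** P0@[6:6]
i=7 'a': node 10→2 ·f
i=8 'c': node 2→3
i=9 'b': node 3→1 ·f  ** P0@[9:9]
i=10 'a': node 1→2
i=11 'c': node 2→3
i=12 'a': node 3→4  ** P1@[9:12],P7@[11:12]
i=13 'b': node 4→16 ·f  ** P0@[13:13],P5@[11:13]
i=14 'a': node 16→2 ·f
i=15 'c': node 2→3
i=16 'b': node 3→1 ·f  ** P0@[16:16]
i=17 'b': node 1→1 ·f  ** P0@[17:17]
i=18 'c': node 1→5
i=19 'a': node 5→6  ** P3@[17:19],P7@[18:19]
i=20 'a': node 6→7
i=21 'a': node 7→8
i=22 'b': node 8→9  ** P0@[22:22],P2@[17:22]
i=23 'c': node 9→5 ·f
i=24 'c': node 5→14 ·f
i=25 'a': node 14→15  ** P7@[24:25]
i=26 'a': node 15→0 ·f
i=27 'c': node 0→14
i=28 'b': node 14→1 ·f  ** P0@[28:28]
i=29 'c': node 1→5
i=30 'b': node 5→17  ** P0@[30:30]
i=31 'c': node 17→5 ·f
i=32 'b': node 5→17  ** P0@[32:32]
i=33 'c': node 17→5 ·f
i=34 'a': node 5→6  ** P3@[32:34],P7@[33:34]
i=35 'a': node 6→7
i=36 'a': node 7→8
i=37 'b': node 8→9  ** P0@[37:37],P2@[32:37]
i=38 'c': node 9→5 ·f
i=39 'c': node 5→14 ·f
i=40 'a': node 14→15  ** P7@[39:40]
i=41 'b': node 15→16  ** P0@[41:41],P5@[39:41]
i=42 'c': node 16→5 ·f
i=43 'b': node 5→17  ** P0@[43:43]
i=44 'a': node 17→2 ·f
i=45 'c': node 2→3
i=46 'a': node 3→4  ** P1@[43:46],P7@[45:46]
i=47 'a': node 4→0 ·f
i=48 'b': node 0→1  ** P0@[48:48]
i=49 'a': node 1→2
i=50 'b': node 2→10  ** P0@[50:50]
i=51 'c': node 10→11
i=52 'a': node 11→12  ** P3@[50:52],P7@[51:52]
i=53 'c': node 12→13  ** P4@[48:53]
i=54 'a': node 13→15 ·f  ** P7@[53:54]
i=55 'c': node 15→14 ·f
i=56 'c': node 14→14 ·f
i=57 'b': node 14→1 ·f  ** P0@[57:57]
i=58 'a': node 1→2

Matches: [[0,0],[2,3],[2,7],[3,0],[3,5],[4,0],[6,0],[9,0],[12,1],[12,7],[13,0],[13,5],[16,0],[17,0],[19,3],[19,7],[22,0],[22,2],[25,7],[28,0],[30,0],[32,0],[34,3],[34,7],[37,0],[37,2],[40,7],[41,0],[41,5],[43,0],[46,1],[46,7],[48,0],[50,0],[52,3],[52,7],[53,4],[54,7],[57,0]]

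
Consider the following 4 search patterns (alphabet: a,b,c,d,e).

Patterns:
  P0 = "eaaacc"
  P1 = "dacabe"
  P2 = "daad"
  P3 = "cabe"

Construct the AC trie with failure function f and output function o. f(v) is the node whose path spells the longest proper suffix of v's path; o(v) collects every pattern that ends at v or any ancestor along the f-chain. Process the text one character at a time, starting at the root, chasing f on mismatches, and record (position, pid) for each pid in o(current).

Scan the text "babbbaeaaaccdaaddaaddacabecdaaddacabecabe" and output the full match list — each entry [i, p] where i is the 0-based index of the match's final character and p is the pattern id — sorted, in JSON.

Build:
Trie (insert patterns):
  n0 'ε': c→15 d→7 e→1
  n1 'e': a→2
  n2 'ea': a→3
  n3 'eaa': a→4
  n4 'eaaa': c→5
  n5 'eaaac': c→6
  n6 'eaaacc': ·  [P0 ends]
  n7 'd': a→8
  n8 'da': a→13 c→9
  n9 'dac': a→10
  n10 'daca': b→11
  n11 'dacab': e→12
  n12 'dacabe': ·  [P1 ends]
  n13 'daa': d→14
  n14 'daad': ·  [P2 ends]
  n15 'c': a→16
  n16 'ca': b→17
  n17 'cab': e→18
  n18 'cabe': ·  [P3 ends]

BFS fail/out derivation:
  n1('e'): parent n0 fail=0; on 'e' 0 → fail=0;  out ∅∪∅=∅
  n7('d'): parent n0 fail=0; on 'd' 0 → fail=0;  out ∅∪∅=∅
  n15('c'): parent n0 fail=0; on 'c' 0 → fail=0;  out ∅∪∅=∅
  n2('ea'): parent n1 fail=0; on 'a' 0 → fail=0;  out ∅∪∅=∅
  n8('da'): parent n7 fail=0; on 'a' 0 → fail=0;  out ∅∪∅=∅
  n16('ca'): parent n15 fail=0; on 'a' 0 → fail=0;  out ∅∪∅=∅
  n3('eaa'): parent n2 fail=0; on 'a' 0 → fail=0;  out ∅∪∅=∅
  n9('dac'): parent n8 fail=0; on 'c' 0 → fail=15;  out ∅∪∅=∅
  n13('daa'): parent n8 fail=0; on 'a' 0 → fail=0;  out ∅∪∅=∅
  n17('cab'): parent n16 fail=0; on 'b' 0 → fail=0;  out ∅∪∅=∅
  n4('eaaa'): parent n3 fail=0; on 'a' 0 → fail=0;  out ∅∪∅=∅
  n10('daca'): parent n9 fail=15; on 'a' 15 → fail=16;  out ∅∪∅=∅
  n14('daad'): parent n13 fail=0; on 'd' 0 → fail=7;  out {2}∪∅={2}
  n18('cabe'): parent n17 fail=0; on 'e' 0 → fail=1;  out {3}∪∅={3}
  n5('eaaac'): parent n4 fail=0; on 'c' 0 → fail=15;  out ∅∪∅=∅
  n11('dacab'): parent n10 fail=16; on 'b' 16 → fail=17;  out ∅∪∅=∅
  n6('eaaacc'): parent n5 fail=15; on 'c' 15→0 → fail=15;  out {0}∪∅={0}
  n12('dacabe'): parent n11 fail=17; on 'e' 17 → fail=18;  out {1}∪{3}={1,3}

Scan:
i=0 'b': node 0→0
i=1 'a': node 0→0
i=2 'b': node 0→0
i=3 'b': node 0→0
i=4 'b': node 0→0
i=5 'a': node 0→0
i=6 'e': node 0→1
i=7 'a': node 1→2
i=8 'a': node 2→3
i=9 'a': node 3→4
i=10 'c': node 4→5
i=11 'c': node 5→6  → match P0@[6:11]
i=12 'd': node 6→7 ·f
i=13 'a': node 7→8
i=14 'a': node 8→13
i=15 'd': node 13→14  → match P2@[12:15]
i=16 'd': node 14→7 ·f
i=17 'a': node 7→8
i=18 'a': node 8→13
i=19 'd': node 13→14  → match P2@[16:19]
i=20 'd': node 14→7 ·f
i=21 'a': node 7→8
i=22 'c': node 8→9
i=23 'a': node 9→10
i=24 'b': node 10→11
i=25 'e': node 11→12  → match P1@[20:25],P3@[22:25]
i=26 'c': node 12→15 ·f
i=27 'd': node 15→7 ·f
i=28 'a': node 7→8
i=29 'a': node 8→13
i=30 'd': node 13→14  → match P2@[27:30]
i=31 'd': node 14→7 ·f
i=32 'a': node 7→8
i=33 'c': node 8→9
i=34 'a': node 9→10
i=35 'b': node 10→11
i=36 'e': node 11→12  → match P1@[31:36],P3@[33:36]
i=37 'c': node 12→15 ·f
i=38 'a': node 15→16
i=39 'b': node 16→17
i=40 'e': node 17→18  → match P3@[37:40]

Result: [[11,0],[15,2],[19,2],[25,1],[25,3],[30,2],[36,1],[36,3],[40,3]]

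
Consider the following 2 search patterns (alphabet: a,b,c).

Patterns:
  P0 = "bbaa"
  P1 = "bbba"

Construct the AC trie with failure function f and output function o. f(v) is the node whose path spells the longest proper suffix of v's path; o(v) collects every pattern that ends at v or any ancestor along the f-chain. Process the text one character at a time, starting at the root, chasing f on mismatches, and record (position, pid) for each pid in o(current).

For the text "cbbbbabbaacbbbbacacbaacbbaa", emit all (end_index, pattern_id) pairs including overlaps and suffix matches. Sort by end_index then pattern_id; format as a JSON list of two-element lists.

Build automaton:
Trie nodes:
  n0 'ε': b→1
  n1 'b': b→2
  n2 'bb': a→3 b→5
  n3 'bba': a→4
  n4 'bbaa': ·  [P0 ends]
  n5 'bbb': a→6
  n6 'bbba': ·  [P1 ends]

BFS fail/out derivation:
  fail(1) 'b': from fail(0)=0 chase 'b': 0 ⇒ 0;  out=∅∪out(0)=∅
  fail(2) 'bb': from fail(1)=0 chase 'b': 0 ⇒ 1;  out=∅∪out(1)=∅
  fail(3) 'bba': from fail(2)=1 chase 'a': 1→0 ⇒ 0;  out=∅∪out(0)=∅
  fail(5) 'bbb': from fail(2)=1 chase 'b': 1 ⇒ 2;  out=∅∪out(2)=∅
  fail(4) 'bbaa': from fail(3)=0 chase 'a': 0 ⇒ 0;  out={0}∪out(0)={0}
  fail(6) 'bbba': from fail(5)=2 chase 'a': 2 ⇒ 3;  out={1}∪out(3)={1}

Run:
pos 0 'c': at 0
pos 1 'b': at 1
pos 2 'b': at 2
pos 3 'b': at 5
pos 4 'b': at 5 (via fail)
pos 5 'a': at 6  ** P1@[2:5]
pos 6 'b': at 1 (via fail)
pos 7 'b': at 2
pos 8 'a': at 3
pos 9 'a': at 4  ** P0@[6:9]
pos 10 'c': at 0 (via fail)
pos 11 'b': at 1
pos 12 'b': at 2
pos 13 'b': at 5
pos 14 'b': at 5 (via fail)
pos 15 'a': at 6  ** P1@[12:15]
pos 16 'c': at 0 (via fail)
pos 17 'a': at 0
pos 18 'c': at 0
pos 19 'b': at 1
pos 20 'a': at 0 (via fail)
pos 21 'a': at 0
pos 22 'c': at 0
pos 23 'b': at 1
pos 24 'b': at 2
pos 25 'a': at 3
pos 26 'a': at 4  ** P0@[23:26]

All matches (sorted): [[5,1],[9,0],[15,1],[26,0]]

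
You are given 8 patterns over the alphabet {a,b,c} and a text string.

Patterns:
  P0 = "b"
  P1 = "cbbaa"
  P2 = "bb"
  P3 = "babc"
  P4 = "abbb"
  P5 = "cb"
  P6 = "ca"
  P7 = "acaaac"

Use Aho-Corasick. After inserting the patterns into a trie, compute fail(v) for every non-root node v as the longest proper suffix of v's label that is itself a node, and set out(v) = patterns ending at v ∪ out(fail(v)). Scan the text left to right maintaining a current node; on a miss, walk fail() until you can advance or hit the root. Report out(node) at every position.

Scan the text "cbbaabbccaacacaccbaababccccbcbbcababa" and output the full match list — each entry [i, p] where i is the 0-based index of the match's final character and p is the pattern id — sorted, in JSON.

Construct AC machine:
Trie (insert patterns):
  n0 'ε': a→11 b→1 c→2
  n1 'b': a→8 b→7  ←P0
  n2 'c': a→15 b→3
  n3 'cb': b→4  ←P5
  n4 'cbb': a→5
  n5 'cbba': a→6
  n6 'cbbaa': ·  ←P1
  n7 'bb': ·  ←P2
  n8 'ba': b→9
  n9 'bab': c→10
  n10 'babc': ·  ←P3
  n11 'a': b→12 c→16
  n12 'ab': b→13
  n13 'abb': b→14
  n14 'abbb': ·  ←P4
  n15 'ca': ·  ←P6
  n16 'ac': a→17
  n17 'aca': a→18
  n18 'acaa': a→19
  n19 'acaaa': c→20
  n20 'acaaac': ·  ←P7

Failure links (BFS by depth):
  n1('b'): parent n0 fail=0; on 'b' 0 → fail=0;  out {0}∪∅={0}
  n2('c'): parent n0 fail=0; on 'c' 0 → fail=0;  out ∅∪∅=∅
  n11('a'): parent n0 fail=0; on 'a' 0 → fail=0;  out ∅∪∅=∅
  n3('cb'): parent n2 fail=0; on 'b' 0 → fail=1;  out {5}∪{0}={0,5}
  n7('bb'): parent n1 fail=0; on 'b' 0 → fail=1;  out {2}∪{0}={0,2}
  n8('ba'): parent n1 fail=0; on 'a' 0 → fail=11;  out ∅∪∅=∅
  n12('ab'): parent n11 fail=0; on 'b' 0 → fail=1;  out ∅∪{0}={0}
  n15('ca'): parent n2 fail=0; on 'a' 0 → fail=11;  out {6}∪∅={6}
  n16('ac'): parent n11 fail=0; on 'c' 0 → fail=2;  out ∅∪∅=∅
  n4('cbb'): parent n3 fail=1; on 'b' 1 → fail=7;  out ∅∪{0,2}={0,2}
  n9('bab'): parent n8 fail=11; on 'b' 11 → fail=12;  out ∅∪{0}={0}
  n13('abb'): parent n12 fail=1; on 'b' 1 → fail=7;  out ∅∪{0,2}={0,2}
  n17('aca'): parent n16 fail=2; on 'a' 2 → fail=15;  out ∅∪{6}={6}
  n5('cbba'): parent n4 fail=7; on 'a' 7→1 → fail=8;  out ∅∪∅=∅
  n10('babc'): parent n9 fail=12; on 'c' 12→1→0 → fail=2;  out {3}∪∅={3}
  n14('abbb'): parent n13 fail=7; on 'b' 7→1 → fail=7;  out {4}∪{0,2}={0,2,4}
  n18('acaa'): parent n17 fail=15; on 'a' 15→11→0 → fail=11;  out ∅∪∅=∅
  n6('cbbaa'): parent n5 fail=8; on 'a' 8→11→0 → fail=11;  out {1}∪∅={1}
  n19('acaaa'): parent n18 fail=11; on 'a' 11→0 → fail=11;  out ∅∪∅=∅
  n20('acaaac'): parent n19 fail=11; on 'c' 11 → fail=16;  out {7}∪∅={7}

Text stream:
[0] read 'c'  n0⇒n2
[1] read 'b'  n2⇒n3  → match P0@[1:1],P5@[0:1]
[2] read 'b'  n3⇒n4  → match P0@[2:2],P2@[1:2]
[3] read 'a'  n4⇒n5
[4] read 'a'  n5⇒n6  → match P1@[0:4]
[5] read 'b'  n6⇒n12 (fail-walked)  → match P0@[5:5]
[6] read 'b'  n12⇒n13  → match P0@[6:6],P2@[5:6]
[7] read 'c'  n13⇒n2 (fail-walked)
[8] read 'c'  n2⇒n2 (fail-walked)
[9] read 'a'  n2⇒n15  → match P6@[8:9]
[10] read 'a'  n15⇒n11 (fail-walked)
[11] read 'c'  n11⇒n16
[12] read 'a'  n16⇒n17  → match P6@[11:12]
[13] read 'c'  n17⇒n16 (fail-walked)
[14] read 'a'  n16⇒n17  → match P6@[13:14]
[15] read 'c'  n17⇒n16 (fail-walked)
[16] read 'c'  n16⇒n2 (fail-walked)
[17] read 'b'  n2⇒n3  → match P0@[17:17],P5@[16:17]
[18] read 'a'  n3⇒n8 (fail-walked)
[19] read 'a'  n8⇒n11 (fail-walked)
[20] read 'b'  n11⇒n12  → match P0@[20:20]
[21] read 'a'  n12⇒n8 (fail-walked)
[22] read 'b'  n8⇒n9  → match P0@[22:22]
[23] read 'c'  n9⇒n10  → match P3@[20:23]
[24] read 'c'  n10⇒n2 (fail-walked)
[25] read 'c'  n2⇒n2 (fail-walked)
[26] read 'c'  n2⇒n2 (fail-walked)
[27] read 'b'  n2⇒n3  → match P0@[27:27],P5@[26:27]
[28] read 'c'  n3⇒n2 (fail-walked)
[29] read 'b'  n2⇒n3  → match P0@[29:29],P5@[28:29]
[30] read 'b'  n3⇒n4  → match P0@[30:30],P2@[29:30]
[31] read 'c'  n4⇒n2 (fail-walked)
[32] read 'a'  n2⇒n15  → match P6@[31:32]
[33] read 'b'  n15⇒n12 (fail-walked)  → match P0@[33:33]
[34] read 'a'  n12⇒n8 (fail-walked)
[35] read 'b'  n8⇒n9  → match P0@[35:35]
[36] read 'a'  n9⇒n8 (fail-walked)

Matches: [[1,0],[1,5],[2,0],[2,2],[4,1],[5,0],[6,0],[6,2],[9,6],[12,6],[14,6],[17,0],[17,5],[20,0],[22,0],[23,3],[27,0],[27,5],[29,0],[29,5],[30,0],[30,2],[32,6],[33,0],[35,0]]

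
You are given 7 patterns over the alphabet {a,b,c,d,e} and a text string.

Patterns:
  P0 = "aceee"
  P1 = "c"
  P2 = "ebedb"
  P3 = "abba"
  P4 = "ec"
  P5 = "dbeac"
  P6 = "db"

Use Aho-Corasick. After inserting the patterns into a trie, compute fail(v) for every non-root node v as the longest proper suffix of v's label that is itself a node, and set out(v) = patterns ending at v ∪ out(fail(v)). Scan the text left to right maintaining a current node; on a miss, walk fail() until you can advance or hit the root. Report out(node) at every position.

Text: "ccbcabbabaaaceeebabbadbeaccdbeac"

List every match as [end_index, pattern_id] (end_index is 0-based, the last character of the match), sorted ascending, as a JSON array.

Construct AC machine:
Trie (insert patterns):
  0='ε' goto a→1 c→6 d→16 e→7
  1='a' goto b→12 c→2
  2='ac' goto e→3
  3='ace' goto e→4
  4='acee' goto e→5
  5='aceee' goto ·  [P0 ends]
  6='c' goto ·  [P1 ends]
  7='e' goto b→8 c→15
  8='eb' goto e→9
  9='ebe' goto d→10
  10='ebed' goto b→11
  11='ebedb' goto ·  [P2 ends]
  12='ab' goto b→13
  13='abb' goto a→14
  14='abba' goto ·  [P3 ends]
  15='ec' goto ·  [P4 ends]
  16='d' goto b→17
  17='db' goto e→18  [P6 ends]
  18='dbe' goto a→19
  19='dbea' goto c→20
  20='dbeac' goto ·  [P5 ends]

BFS fail/out derivation:
  n1('a'): parent n0 fail=0; on 'a' 0 → fail=0;  out ∅∪∅=∅
  n6('c'): parent n0 fail=0; on 'c' 0 → fail=0;  out {1}∪∅={1}
  n7('e'): parent n0 fail=0; on 'e' 0 → fail=0;  out ∅∪∅=∅
  n16('d'): parent n0 fail=0; on 'd' 0 → fail=0;  out ∅∪∅=∅
  n2('ac'): parent n1 fail=0; on 'c' 0 → fail=6;  out ∅∪{1}={1}
  n8('eb'): parent n7 fail=0; on 'b' 0 → fail=0;  out ∅∪∅=∅
  n12('ab'): parent n1 fail=0; on 'b' 0 → fail=0;  out ∅∪∅=∅
  n15('ec'): parent n7 fail=0; on 'c' 0 → fail=6;  out {4}∪{1}={1,4}
  n17('db'): parent n16 fail=0; on 'b' 0 → fail=0;  out {6}∪∅={6}
  n3('ace'): parent n2 fail=6; on 'e' 6→0 → fail=7;  out ∅∪∅=∅
  n9('ebe'): parent n8 fail=0; on 'e' 0 → fail=7;  out ∅∪∅=∅
  n13('abb'): parent n12 fail=0; on 'b' 0 → fail=0;  out ∅∪∅=∅
  n18('dbe'): parent n17 fail=0; on 'e' 0 → fail=7;  out ∅∪∅=∅
  n4('acee'): parent n3 fail=7; on 'e' 7→0 → fail=7;  out ∅∪∅=∅
  n10('ebed'): parent n9 fail=7; on 'd' 7→0 → fail=16;  out ∅∪∅=∅
  n14('abba'): parent n13 fail=0; on 'a' 0 → fail=1;  out {3}∪∅={3}
  n19('dbea'): parent n18 fail=7; on 'a' 7→0 → fail=1;  out ∅∪∅=∅
  n5('aceee'): parent n4 fail=7; on 'e' 7→0 → fail=7;  out {0}∪∅={0}
  n11('ebedb'): parent n10 fail=16; on 'b' 16 → fail=17;  out {2}∪{6}={2,6}
  n20('dbeac'): parent n19 fail=1; on 'c' 1 → fail=2;  out {5}∪{1}={1,5}

Scan:
[0] read 'c'  n0⇒n6  ** P1@[0:0]
[1] read 'c'  n6⇒n6 ·f  ** P1@[1:1]
[2] read 'b'  n6⇒n0 ·f
[3] read 'c'  n0⇒n6  ** P1@[3:3]
[4] read 'a'  n6⇒n1 ·f
[5] read 'b'  n1⇒n12
[6] read 'b'  n12⇒n13
[7] read 'a'  n13⇒n14  ** P3@[4:7]
[8] read 'b'  n14⇒n12 ·f
[9] read 'a'  n12⇒n1 ·f
[10] read 'a'  n1⇒n1 ·f
[11] read 'a'  n1⇒n1 ·f
[12] read 'c'  n1⇒n2  ** P1@[12:12]
[13] read 'e'  n2⇒n3
[14] read 'e'  n3⇒n4
[15] read 'e'  n4⇒n5  ** P0@[11:15]
[16] read 'b'  n5⇒n8 ·f
[17] read 'a'  n8⇒n1 ·f
[18] read 'b'  n1⇒n12
[19] read 'b'  n12⇒n13
[20] read 'a'  n13⇒n14  ** P3@[17:20]
[21] read 'd'  n14⇒n16 ·f
[22] read 'b'  n16⇒n17  ** P6@[21:22]
[23] read 'e'  n17⇒n18
[24] read 'a'  n18⇒n19
[25] read 'c'  n19⇒n20  ** P1@[25:25],P5@[21:25]
[26] read 'c'  n20⇒n6 ·f  ** P1@[26:26]
[27] read 'd'  n6⇒n16 ·f
[28] read 'b'  n16⇒n17  ** P6@[27:28]
[29] read 'e'  n17⇒n18
[30] read 'a'  n18⇒n19
[31] read 'c'  n19⇒n20  ** P1@[31:31],P5@[27:31]

Matches: [[0,1],[1,1],[3,1],[7,3],[12,1],[15,0],[20,3],[22,6],[25,1],[25,5],[26,1],[28,6],[31,1],[31,5]]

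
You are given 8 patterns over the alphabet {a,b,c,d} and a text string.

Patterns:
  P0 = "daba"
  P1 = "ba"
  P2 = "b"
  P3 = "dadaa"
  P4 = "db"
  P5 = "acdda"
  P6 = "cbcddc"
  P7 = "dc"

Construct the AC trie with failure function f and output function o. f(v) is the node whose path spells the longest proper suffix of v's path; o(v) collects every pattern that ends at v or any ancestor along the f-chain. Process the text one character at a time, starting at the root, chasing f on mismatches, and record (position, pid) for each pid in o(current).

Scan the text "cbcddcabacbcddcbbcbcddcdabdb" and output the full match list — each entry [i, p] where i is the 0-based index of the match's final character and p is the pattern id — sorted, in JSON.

Build automaton:
Trie nodes:
  0='ε' goto a→11 b→5 c→16 d→1
  1='d' goto a→2 b→10 c→22
  2='da' goto b→3 d→7
  3='dab' goto a→4
  4='daba' goto ·  [P0 ends]
  5='b' goto a→6  [P2 ends]
  6='ba' goto ·  [P1 ends]
  7='dad' goto a→8
  8='dada' goto a→9
  9='dadaa' goto ·  [P3 ends]
  10='db' goto ·  [P4 ends]
  11='a' goto c→12
  12='ac' goto d→13
  13='acd' goto d→14
  14='acdd' goto a→15
  15='acdda' goto ·  [P5 ends]
  16='c' goto b→17
  17='cb' goto c→18
  18='cbc' goto d→19
  19='cbcd' goto d→20
  20='cbcdd' goto c→21
  21='cbcddc' goto ·  [P6 ends]
  22='dc' goto ·  [P7 ends]

BFS fail/out derivation:
  fail(1) 'd': from fail(0)=0 chase 'd': 0 ⇒ 0;  out=∅∪out(0)=∅
  fail(5) 'b': from fail(0)=0 chase 'b': 0 ⇒ 0;  out={2}∪out(0)={2}
  fail(11) 'a': from fail(0)=0 chase 'a': 0 ⇒ 0;  out=∅∪out(0)=∅
  fail(16) 'c': from fail(0)=0 chase 'c': 0 ⇒ 0;  out=∅∪out(0)=∅
  fail(2) 'da': from fail(1)=0 chase 'a': 0 ⇒ 11;  out=∅∪out(11)=∅
  fail(6) 'ba': from fail(5)=0 chase 'a': 0 ⇒ 11;  out={1}∪out(11)={1}
  fail(10) 'db': from fail(1)=0 chase 'b': 0 ⇒ 5;  out={4}∪out(5)={2,4}
  fail(12) 'ac': from fail(11)=0 chase 'c': 0 ⇒ 16;  out=∅∪out(16)=∅
  fail(17) 'cb': from fail(16)=0 chase 'b': 0 ⇒ 5;  out=∅∪out(5)={2}
  fail(22) 'dc': from fail(1)=0 chase 'c': 0 ⇒ 16;  out={7}∪out(16)={7}
  fail(3) 'dab': from fail(2)=11 chase 'b': 11→0 ⇒ 5;  out=∅∪out(5)={2}
  fail(7) 'dad': from fail(2)=11 chase 'd': 11→0 ⇒ 1;  out=∅∪out(1)=∅
  fail(13) 'acd': from fail(12)=16 chase 'd': 16→0 ⇒ 1;  out=∅∪out(1)=∅
  fail(18) 'cbc': from fail(17)=5 chase 'c': 5→0 ⇒ 16;  out=∅∪out(16)=∅
  fail(4) 'daba': from fail(3)=5 chase 'a': 5 ⇒ 6;  out={0}∪out(6)={0,1}
  fail(8) 'dada': from fail(7)=1 chase 'a': 1 ⇒ 2;  out=∅∪out(2)=∅
  fail(14) 'acdd': from fail(13)=1 chase 'd': 1→0 ⇒ 1;  out=∅∪out(1)=∅
  fail(19) 'cbcd': from fail(18)=16 chase 'd': 16→0 ⇒ 1;  out=∅∪out(1)=∅
  fail(9) 'dadaa': from fail(8)=2 chase 'a': 2→11→0 ⇒ 11;  out={3}∪out(11)={3}
  fail(15) 'acdda': from fail(14)=1 chase 'a': 1 ⇒ 2;  out={5}∪out(2)={5}
  fail(20) 'cbcdd': from fail(19)=1 chase 'd': 1→0 ⇒ 1;  out=∅∪out(1)=∅
  fail(21) 'cbcddc': from fail(20)=1 chase 'c': 1 ⇒ 22;  out={6}∪out(22)={6,7}

Text stream:
[0] read 'c'  n0⇒n16
[1] read 'b'  n16⇒n17  ** P2@[1:1]
[2] read 'c'  n17⇒n18
[3] read 'd'  n18⇒n19
[4] read 'd'  n19⇒n20
[5] read 'c'  n20⇒n21  ** P6@[0:5],P7@[4:5]
[6] read 'a'  n21⇒n11 ·f
[7] read 'b'  n11⇒n5 ·f  ** P2@[7:7]
[8] read 'a'  n5⇒n6  ** P1@[7:8]
[9] read 'c'  n6⇒n12 ·f
[10] read 'b'  n12⇒n17 ·f  ** P2@[10:10]
[11] read 'c'  n17⇒n18
[12] read 'd'  n18⇒n19
[13] read 'd'  n19⇒n20
[14] read 'c'  n20⇒n21  ** P6@[9:14],P7@[13:14]
[15] read 'b'  n21⇒n17 ·f  ** P2@[15:15]
[16] read 'b'  n17⇒n5 ·f  ** P2@[16:16]
[17] read 'c'  n5⇒n16 ·f
[18] read 'b'  n16⇒n17  ** P2@[18:18]
[19] read 'c'  n17⇒n18
[20] read 'd'  n18⇒n19
[21] read 'd'  n19⇒n20
[22] read 'c'  n20⇒n21  ** P6@[17:22],P7@[21:22]
[23] read 'd'  n21⇒n1 ·f
[24] read 'a'  n1⇒n2
[25] read 'b'  n2⇒n3  ** P2@[25:25]
[26] read 'd'  n3⇒n1 ·f
[27] read 'b'  n1⇒n10  ** P2@[27:27],P4@[26:27]

All matches (sorted): [[1,2],[5,6],[5,7],[7,2],[8,1],[10,2],[14,6],[14,7],[15,2],[16,2],[18,2],[22,6],[22,7],[25,2],[27,2],[27,4]]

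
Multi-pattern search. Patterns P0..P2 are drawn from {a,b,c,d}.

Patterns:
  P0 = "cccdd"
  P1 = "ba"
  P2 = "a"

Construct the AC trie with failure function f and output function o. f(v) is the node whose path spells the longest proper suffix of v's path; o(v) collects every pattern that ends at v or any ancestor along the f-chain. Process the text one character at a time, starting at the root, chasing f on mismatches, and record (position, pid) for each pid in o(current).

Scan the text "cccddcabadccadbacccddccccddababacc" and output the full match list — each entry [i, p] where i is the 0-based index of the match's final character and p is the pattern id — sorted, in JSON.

Build automaton:
Trie (insert patterns):
  0='ε' goto a→8 b→6 c→1
  1='c' goto c→2
  2='cc' goto c→3
  3='ccc' goto d→4
  4='cccd' goto d→5
  5='cccdd' goto ·  [P0 ends]
  6='b' goto a→7
  7='ba' goto ·  [P1 ends]
  8='a' goto ·  [P2 ends]

BFS fail/out derivation:
  fail(1) 'c': from fail(0)=0 chase 'c': 0 ⇒ 0;  out=∅∪out(0)=∅
  fail(6) 'b': from fail(0)=0 chase 'b': 0 ⇒ 0;  out=∅∪out(0)=∅
  fail(8) 'a': from fail(0)=0 chase 'a': 0 ⇒ 0;  out={2}∪out(0)={2}
  fail(2) 'cc': from fail(1)=0 chase 'c': 0 ⇒ 1;  out=∅∪out(1)=∅
  fail(7) 'ba': from fail(6)=0 chase 'a': 0 ⇒ 8;  out={1}∪out(8)={1,2}
  fail(3) 'ccc': from fail(2)=1 chase 'c': 1 ⇒ 2;  out=∅∪out(2)=∅
  fail(4) 'cccd': from fail(3)=2 chase 'd': 2→1→0 ⇒ 0;  out=∅∪out(0)=∅
  fail(5) 'cccdd': from fail(4)=0 chase 'd': 0 ⇒ 0;  out={0}∪out(0)={0}

Scan:
i=0 'c': node 0→1
i=1 'c': node 1→2
i=2 'c': node 2→3
i=3 'd': node 3→4
i=4 'd': node 4→5  ** P0@[0:4]
i=5 'c': node 5→1 (fail-walked)
i=6 'a': node 1→8 (fail-walked)  ** P2@[6:6]
i=7 'b': node 8→6 (fail-walked)
i=8 'a': node 6→7  ** P1@[7:8],P2@[8:8]
i=9 'd': node 7→0 (fail-walked)
i=10 'c': node 0→1
i=11 'c': node 1→2
i=12 'a': node 2→8 (fail-walked)  ** P2@[12:12]
i=13 'd': node 8→0 (fail-walked)
i=14 'b': node 0→6
i=15 'a': node 6→7  ** P1@[14:15],P2@[15:15]
i=16 'c': node 7→1 (fail-walked)
i=17 'c': node 1→2
i=18 'c': node 2→3
i=19 'd': node 3→4
i=20 'd': node 4→5  ** P0@[16:20]
i=21 'c': node 5→1 (fail-walked)
i=22 'c': node 1→2
i=23 'c': node 2→3
i=24 'c': node 3→3 (fail-walked)
i=25 'd': node 3→4
i=26 'd': node 4→5  ** P0@[22:26]
i=27 'a': node 5→8 (fail-walked)  ** P2@[27:27]
i=28 'b': node 8→6 (fail-walked)
i=29 'a': node 6→7  ** P1@[28:29],P2@[29:29]
i=30 'b': node 7→6 (fail-walked)
i=31 'a': node 6→7  ** P1@[30:31],P2@[31:31]
i=32 'c': node 7→1 (fail-walked)
i=33 'c': node 1→2

Result: [[4,0],[6,2],[8,1],[8,2],[12,2],[15,1],[15,2],[20,0],[26,0],[27,2],[29,1],[29,2],[31,1],[31,2]]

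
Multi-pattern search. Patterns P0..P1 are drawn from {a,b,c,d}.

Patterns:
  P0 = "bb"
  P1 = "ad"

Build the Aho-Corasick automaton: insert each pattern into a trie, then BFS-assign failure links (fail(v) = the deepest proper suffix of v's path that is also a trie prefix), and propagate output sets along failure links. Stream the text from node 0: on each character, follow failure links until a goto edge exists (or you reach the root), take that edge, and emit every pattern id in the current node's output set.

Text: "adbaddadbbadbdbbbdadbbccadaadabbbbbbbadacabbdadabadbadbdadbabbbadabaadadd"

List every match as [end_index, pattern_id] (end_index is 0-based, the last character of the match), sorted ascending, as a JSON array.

Build automaton:
Trie (insert patterns):
  0='ε' goto a→3 b→1
  1='b' goto b→2
  2='bb' goto ·  ←P0
  3='a' goto d→4
  4='ad' goto ·  ←P1

Failure links (BFS by depth):
  n1('b'): parent n0 fail=0; on 'b' 0 → fail=0;  out ∅∪∅=∅
  n3('a'): parent n0 fail=0; on 'a' 0 → fail=0;  out ∅∪∅=∅
  n2('bb'): parent n1 fail=0; on 'b' 0 → fail=1;  out {0}∪∅={0}
  n4('ad'): parent n3 fail=0; on 'd' 0 → fail=0;  out {1}∪∅={1}

Scan:
pos 0 'a': at 3
pos 1 'd': at 4  ** P1@[0:1]
pos 2 'b': at 1 ·f
pos 3 'a': at 3 ·f
pos 4 'd': at 4  ** P1@[3:4]
pos 5 'd': at 0 ·f
pos 6 'a': at 3
pos 7 'd': at 4  ** P1@[6:7]
pos 8 'b': at 1 ·f
pos 9 'b': at 2  ** P0@[8:9]
pos 10 'a': at 3 ·f
pos 11 'd': at 4  ** P1@[10:11]
pos 12 'b': at 1 ·f
pos 13 'd': at 0 ·f
pos 14 'b': at 1
pos 15 'b': at 2  ** P0@[14:15]
pos 16 'b': at 2 ·f  ** P0@[15:16]
pos 17 'd': at 0 ·f
pos 18 'a': at 3
pos 19 'd': at 4  ** P1@[18:19]
pos 20 'b': at 1 ·f
pos 21 'b': at 2  ** P0@[20:21]
pos 22 'c': at 0 ·f
pos 23 'c': at 0
pos 24 'a': at 3
pos 25 'd': at 4  ** P1@[24:25]
pos 26 'a': at 3 ·f
pos 27 'a': at 3 ·f
pos 28 'd': at 4  ** P1@[27:28]
pos 29 'a': at 3 ·f
pos 30 'b': at 1 ·f
pos 31 'b': at 2  ** P0@[30:31]
pos 32 'b': at 2 ·f  ** P0@[31:32]
pos 33 'b': at 2 ·f  ** P0@[32:33]
pos 34 'b': at 2 ·f  ** P0@[33:34]
pos 35 'b': at 2 ·f  ** P0@[34:35]
pos 36 'b': at 2 ·f  ** P0@[35:36]
pos 37 'a': at 3 ·f
pos 38 'd': at 4  ** P1@[37:38]
pos 39 'a': at 3 ·f
pos 40 'c': at 0 ·f
pos 41 'a': at 3
pos 42 'b': at 1 ·f
pos 43 'b': at 2  ** P0@[42:43]
pos 44 'd': at 0 ·f
pos 45 'a': at 3
pos 46 'd': at 4  ** P1@[45:46]
pos 47 'a': at 3 ·f
pos 48 'b': at 1 ·f
pos 49 'a': at 3 ·f
pos 50 'd': at 4  ** P1@[49:50]
pos 51 'b': at 1 ·f
pos 52 'a': at 3 ·f
pos 53 'd': at 4  ** P1@[52:53]
pos 54 'b': at 1 ·f
pos 55 'd': at 0 ·f
pos 56 'a': at 3
pos 57 'd': at 4  ** P1@[56:57]
pos 58 'b': at 1 ·f
pos 59 'a': at 3 ·f
pos 60 'b': at 1 ·f
pos 61 'b': at 2  ** P0@[60:61]
pos 62 'b': at 2 ·f  ** P0@[61:62]
pos 63 'a': at 3 ·f
pos 64 'd': at 4  ** P1@[63:64]
pos 65 'a': at 3 ·f
pos 66 'b': at 1 ·f
pos 67 'a': at 3 ·f
pos 68 'a': at 3 ·f
pos 69 'd': at 4  ** P1@[68:69]
pos 70 'a': at 3 ·f
pos 71 'd': at 4  ** P1@[70:71]
pos 72 'd': at 0 ·f

Matches: [[1,1],[4,1],[7,1],[9,0],[11,1],[15,0],[16,0],[19,1],[21,0],[25,1],[28,1],[31,0],[32,0],[33,0],[34,0],[35,0],[36,0],[38,1],[43,0],[46,1],[50,1],[53,1],[57,1],[61,0],[62,0],[64,1],[69,1],[71,1]]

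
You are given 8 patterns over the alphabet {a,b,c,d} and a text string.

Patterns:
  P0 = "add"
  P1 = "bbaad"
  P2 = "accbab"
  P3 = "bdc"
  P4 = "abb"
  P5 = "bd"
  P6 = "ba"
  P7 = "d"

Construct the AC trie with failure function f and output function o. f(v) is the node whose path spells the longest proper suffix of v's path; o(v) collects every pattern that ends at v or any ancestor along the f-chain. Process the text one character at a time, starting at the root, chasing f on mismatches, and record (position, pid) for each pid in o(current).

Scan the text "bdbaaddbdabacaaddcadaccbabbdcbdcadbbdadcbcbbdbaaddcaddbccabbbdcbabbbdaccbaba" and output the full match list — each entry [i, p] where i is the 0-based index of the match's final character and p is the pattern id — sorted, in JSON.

Construct AC machine:
Trie nodes:
  n0 'ε': a→1 b→4 d→19
  n1 'a': b→16 c→9 d→2
  n2 'ad': d→3
  n3 'add': ·  ←P0
  n4 'b': a→18 b→5 d→14
  n5 'bb': a→6
  n6 'bba': a→7
  n7 'bbaa': d→8
  n8 'bbaad': ·  ←P1
  n9 'ac': c→10
  n10 'acc': b→11
  n11 'accb': a→12
  n12 'accba': b→13
  n13 'accbab': ·  ←P2
  n14 'bd': c→15  ←P5
  n15 'bdc': ·  ←P3
  n16 'ab': b→17
  n17 'abb': ·  ←P4
  n18 'ba': ·  ←P6
  n19 'd': ·  ←P7

BFS fail/out derivation:
  fail(1) 'a': from fail(0)=0 chase 'a': 0 ⇒ 0;  out=∅∪out(0)=∅
  fail(4) 'b': from fail(0)=0 chase 'b': 0 ⇒ 0;  out=∅∪out(0)=∅
  fail(19) 'd': from fail(0)=0 chase 'd': 0 ⇒ 0;  out={7}∪out(0)={7}
  fail(2) 'ad': from fail(1)=0 chase 'd': 0 ⇒ 19;  out=∅∪out(19)={7}
  fail(5) 'bb': from fail(4)=0 chase 'b': 0 ⇒ 4;  out=∅∪out(4)=∅
  fail(9) 'ac': from fail(1)=0 chase 'c': 0 ⇒ 0;  out=∅∪out(0)=∅
  fail(14) 'bd': from fail(4)=0 chase 'd': 0 ⇒ 19;  out={5}∪out(19)={5,7}
  fail(16) 'ab': from fail(1)=0 chase 'b': 0 ⇒ 4;  out=∅∪out(4)=∅
  fail(18) 'ba': from fail(4)=0 chase 'a': 0 ⇒ 1;  out={6}∪out(1)={6}
  fail(3) 'add': from fail(2)=19 chase 'd': 19→0 ⇒ 19;  out={0}∪out(19)={0,7}
  fail(6) 'bba': from fail(5)=4 chase 'a': 4 ⇒ 18;  out=∅∪out(18)={6}
  fail(10) 'acc': from fail(9)=0 chase 'c': 0 ⇒ 0;  out=∅∪out(0)=∅
  fail(15) 'bdc': from fail(14)=19 chase 'c': 19→0 ⇒ 0;  out={3}∪out(0)={3}
  fail(17) 'abb': from fail(16)=4 chase 'b': 4 ⇒ 5;  out={4}∪out(5)={4}
  fail(7) 'bbaa': from fail(6)=18 chase 'a': 18→1→0 ⇒ 1;  out=∅∪out(1)=∅
  fail(11) 'accb': from fail(10)=0 chase 'b': 0 ⇒ 4;  out=∅∪out(4)=∅
  fail(8) 'bbaad': from fail(7)=1 chase 'd': 1 ⇒ 2;  out={1}∪out(2)={1,7}
  fail(12) 'accba': from fail(11)=4 chase 'a': 4 ⇒ 18;  out=∅∪out(18)={6}
  fail(13) 'accbab': from fail(12)=18 chase 'b': 18→1 ⇒ 16;  out={2}∪out(16)={2}

Scan:
[0] read 'b'  n0⇒n4
[1] read 'd'  n4⇒n14  → match P5@[0:1],P7@[1:1]
[2] read 'b'  n14⇒n4 ·f
[3] read 'a'  n4⇒n18  → match P6@[2:3]
[4] read 'a'  n18⇒n1 ·f
[5] read 'd'  n1⇒n2  → match P7@[5:5]
[6] read 'd'  n2⇒n3  → match P0@[4:6],P7@[6:6]
[7] read 'b'  n3⇒n4 ·f
[8] read 'd'  n4⇒n14  → match P5@[7:8],P7@[8:8]
[9] read 'a'  n14⇒n1 ·f
[10] read 'b'  n1⇒n16
[11] read 'a'  n16⇒n18 ·f  → match P6@[10:11]
[12] read 'c'  n18⇒n9 ·f
[13] read 'a'  n9⇒n1 ·f
[14] read 'a'  n1⇒n1 ·f
[15] read 'd'  n1⇒n2  → match P7@[15:15]
[16] read 'd'  n2⇒n3  → match P0@[14:16],P7@[16:16]
[17] read 'c'  n3⇒n0 ·f
[18] read 'a'  n0⇒n1
[19] read 'd'  n1⇒n2  → match P7@[19:19]
[20] read 'a'  n2⇒n1 ·f
[21] read 'c'  n1⇒n9
[22] read 'c'  n9⇒n10
[23] read 'b'  n10⇒n11
[24] read 'a'  n11⇒n12  → match P6@[23:24]
[25] read 'b'  n12⇒n13  → match P2@[20:25]
[26] read 'b'  n13⇒n17 ·f  → match P4@[24:26]
[27] read 'd'  n17⇒n14 ·f  → match P5@[26:27],P7@[27:27]
[28] read 'c'  n14⇒n15  → match P3@[26:28]
[29] read 'b'  n15⇒n4 ·f
[30] read 'd'  n4⇒n14  → match P5@[29:30],P7@[30:30]
[31] read 'c'  n14⇒n15  → match P3@[29:31]
[32] read 'a'  n15⇒n1 ·f
[33] read 'd'  n1⇒n2  → match P7@[33:33]
[34] read 'b'  n2⇒n4 ·f
[35] read 'b'  n4⇒n5
[36] read 'd'  n5⇒n14 ·f  → match P5@[35:36],P7@[36:36]
[37] read 'a'  n14⇒n1 ·f
[38] read 'd'  n1⇒n2  → match P7@[38:38]
[39] read 'c'  n2⇒n0 ·f
[40] read 'b'  n0⇒n4
[41] read 'c'  n4⇒n0 ·f
[42] read 'b'  n0⇒n4
[43] read 'b'  n4⇒n5
[44] read 'd'  n5⇒n14 ·f  → match P5@[43:44],P7@[44:44]
[45] read 'b'  n14⇒n4 ·f
[46] read 'a'  n4⇒n18  → match P6@[45:46]
[47] read 'a'  n18⇒n1 ·f
[48] read 'd'  n1⇒n2  → match P7@[48:48]
[49] read 'd'  n2⇒n3  → match P0@[47:49],P7@[49:49]
[50] read 'c'  n3⇒n0 ·f
[51] read 'a'  n0⇒n1
[52] read 'd'  n1⇒n2  → match P7@[52:52]
[53] read 'd'  n2⇒n3  → match P0@[51:53],P7@[53:53]
[54] read 'b'  n3⇒n4 ·f
[55] read 'c'  n4⇒n0 ·f
[56] read 'c'  n0⇒n0
[57] read 'a'  n0⇒n1
[58] read 'b'  n1⇒n16
[59] read 'b'  n16⇒n17  → match P4@[57:59]
[60] read 'b'  n17⇒n5 ·f
[61] read 'd'  n5⇒n14 ·f  → match P5@[60:61],P7@[61:61]
[62] read 'c'  n14⇒n15  → match P3@[60:62]
[63] read 'b'  n15⇒n4 ·f
[64] read 'a'  n4⇒n18  → match P6@[63:64]
[65] read 'b'  n18⇒n16 ·f
[66] read 'b'  n16⇒n17  → match P4@[64:66]
[67] read 'b'  n17⇒n5 ·f
[68] read 'd'  n5⇒n14 ·f  → match P5@[67:68],P7@[68:68]
[69] read 'a'  n14⇒n1 ·f
[70] read 'c'  n1⇒n9
[71] read 'c'  n9⇒n10
[72] read 'b'  n10⇒n11
[73] read 'a'  n11⇒n12  → match P6@[72:73]
[74] read 'b'  n12⇒n13  → match P2@[69:74]
[75] read 'a'  n13⇒n18 ·f  → match P6@[74:75]

Result: [[1,5],[1,7],[3,6],[5,7],[6,0],[6,7],[8,5],[8,7],[11,6],[15,7],[16,0],[16,7],[19,7],[24,6],[25,2],[26,4],[27,5],[27,7],[28,3],[30,5],[30,7],[31,3],[33,7],[36,5],[36,7],[38,7],[44,5],[44,7],[46,6],[48,7],[49,0],[49,7],[52,7],[53,0],[53,7],[59,4],[61,5],[61,7],[62,3],[64,6],[66,4],[68,5],[68,7],[73,6],[74,2],[75,6]]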